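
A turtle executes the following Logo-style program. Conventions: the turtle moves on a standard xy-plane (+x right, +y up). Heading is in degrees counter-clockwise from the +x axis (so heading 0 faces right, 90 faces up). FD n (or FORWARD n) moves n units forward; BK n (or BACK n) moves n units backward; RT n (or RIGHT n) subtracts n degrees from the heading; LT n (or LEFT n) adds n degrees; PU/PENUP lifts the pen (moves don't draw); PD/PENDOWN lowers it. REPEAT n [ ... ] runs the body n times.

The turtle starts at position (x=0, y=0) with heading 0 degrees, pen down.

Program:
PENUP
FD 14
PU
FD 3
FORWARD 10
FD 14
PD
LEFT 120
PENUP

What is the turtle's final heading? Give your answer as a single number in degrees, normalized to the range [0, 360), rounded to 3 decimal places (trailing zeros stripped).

Executing turtle program step by step:
Start: pos=(0,0), heading=0, pen down
PU: pen up
FD 14: (0,0) -> (14,0) [heading=0, move]
PU: pen up
FD 3: (14,0) -> (17,0) [heading=0, move]
FD 10: (17,0) -> (27,0) [heading=0, move]
FD 14: (27,0) -> (41,0) [heading=0, move]
PD: pen down
LT 120: heading 0 -> 120
PU: pen up
Final: pos=(41,0), heading=120, 0 segment(s) drawn

Answer: 120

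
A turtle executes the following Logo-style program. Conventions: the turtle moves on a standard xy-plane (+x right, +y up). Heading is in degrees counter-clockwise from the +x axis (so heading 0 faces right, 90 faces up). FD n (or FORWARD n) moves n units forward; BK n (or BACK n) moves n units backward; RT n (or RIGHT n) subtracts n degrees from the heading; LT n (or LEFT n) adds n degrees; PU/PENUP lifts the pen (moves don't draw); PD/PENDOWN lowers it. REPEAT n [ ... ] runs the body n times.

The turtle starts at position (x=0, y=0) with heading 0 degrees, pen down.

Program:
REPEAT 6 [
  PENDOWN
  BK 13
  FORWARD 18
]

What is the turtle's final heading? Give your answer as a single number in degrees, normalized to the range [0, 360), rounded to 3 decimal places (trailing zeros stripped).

Executing turtle program step by step:
Start: pos=(0,0), heading=0, pen down
REPEAT 6 [
  -- iteration 1/6 --
  PD: pen down
  BK 13: (0,0) -> (-13,0) [heading=0, draw]
  FD 18: (-13,0) -> (5,0) [heading=0, draw]
  -- iteration 2/6 --
  PD: pen down
  BK 13: (5,0) -> (-8,0) [heading=0, draw]
  FD 18: (-8,0) -> (10,0) [heading=0, draw]
  -- iteration 3/6 --
  PD: pen down
  BK 13: (10,0) -> (-3,0) [heading=0, draw]
  FD 18: (-3,0) -> (15,0) [heading=0, draw]
  -- iteration 4/6 --
  PD: pen down
  BK 13: (15,0) -> (2,0) [heading=0, draw]
  FD 18: (2,0) -> (20,0) [heading=0, draw]
  -- iteration 5/6 --
  PD: pen down
  BK 13: (20,0) -> (7,0) [heading=0, draw]
  FD 18: (7,0) -> (25,0) [heading=0, draw]
  -- iteration 6/6 --
  PD: pen down
  BK 13: (25,0) -> (12,0) [heading=0, draw]
  FD 18: (12,0) -> (30,0) [heading=0, draw]
]
Final: pos=(30,0), heading=0, 12 segment(s) drawn

Answer: 0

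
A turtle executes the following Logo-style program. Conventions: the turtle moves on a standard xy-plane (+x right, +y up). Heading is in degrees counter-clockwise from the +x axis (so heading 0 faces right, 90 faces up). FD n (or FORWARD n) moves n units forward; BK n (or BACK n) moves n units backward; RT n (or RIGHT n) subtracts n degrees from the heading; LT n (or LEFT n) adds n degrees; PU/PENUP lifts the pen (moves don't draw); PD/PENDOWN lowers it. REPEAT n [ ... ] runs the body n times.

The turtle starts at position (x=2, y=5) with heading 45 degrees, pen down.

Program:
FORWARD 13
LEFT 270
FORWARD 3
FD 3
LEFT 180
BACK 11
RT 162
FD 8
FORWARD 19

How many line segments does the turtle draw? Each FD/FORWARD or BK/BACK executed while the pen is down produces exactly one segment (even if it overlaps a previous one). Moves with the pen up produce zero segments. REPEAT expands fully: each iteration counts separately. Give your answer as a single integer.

Executing turtle program step by step:
Start: pos=(2,5), heading=45, pen down
FD 13: (2,5) -> (11.192,14.192) [heading=45, draw]
LT 270: heading 45 -> 315
FD 3: (11.192,14.192) -> (13.314,12.071) [heading=315, draw]
FD 3: (13.314,12.071) -> (15.435,9.95) [heading=315, draw]
LT 180: heading 315 -> 135
BK 11: (15.435,9.95) -> (23.213,2.172) [heading=135, draw]
RT 162: heading 135 -> 333
FD 8: (23.213,2.172) -> (30.341,-1.46) [heading=333, draw]
FD 19: (30.341,-1.46) -> (47.27,-10.086) [heading=333, draw]
Final: pos=(47.27,-10.086), heading=333, 6 segment(s) drawn
Segments drawn: 6

Answer: 6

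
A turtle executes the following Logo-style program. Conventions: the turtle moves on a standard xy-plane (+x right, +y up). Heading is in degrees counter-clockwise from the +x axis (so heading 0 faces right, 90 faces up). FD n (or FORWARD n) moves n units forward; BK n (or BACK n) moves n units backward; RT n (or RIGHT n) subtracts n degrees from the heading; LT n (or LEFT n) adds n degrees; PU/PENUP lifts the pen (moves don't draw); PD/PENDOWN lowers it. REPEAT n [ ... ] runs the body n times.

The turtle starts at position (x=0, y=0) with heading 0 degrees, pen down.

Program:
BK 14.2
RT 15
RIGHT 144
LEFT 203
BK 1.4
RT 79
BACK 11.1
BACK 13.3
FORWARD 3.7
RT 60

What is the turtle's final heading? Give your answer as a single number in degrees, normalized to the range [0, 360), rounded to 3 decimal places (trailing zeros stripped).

Answer: 265

Derivation:
Executing turtle program step by step:
Start: pos=(0,0), heading=0, pen down
BK 14.2: (0,0) -> (-14.2,0) [heading=0, draw]
RT 15: heading 0 -> 345
RT 144: heading 345 -> 201
LT 203: heading 201 -> 44
BK 1.4: (-14.2,0) -> (-15.207,-0.973) [heading=44, draw]
RT 79: heading 44 -> 325
BK 11.1: (-15.207,-0.973) -> (-24.3,5.394) [heading=325, draw]
BK 13.3: (-24.3,5.394) -> (-35.194,13.023) [heading=325, draw]
FD 3.7: (-35.194,13.023) -> (-32.164,10.901) [heading=325, draw]
RT 60: heading 325 -> 265
Final: pos=(-32.164,10.901), heading=265, 5 segment(s) drawn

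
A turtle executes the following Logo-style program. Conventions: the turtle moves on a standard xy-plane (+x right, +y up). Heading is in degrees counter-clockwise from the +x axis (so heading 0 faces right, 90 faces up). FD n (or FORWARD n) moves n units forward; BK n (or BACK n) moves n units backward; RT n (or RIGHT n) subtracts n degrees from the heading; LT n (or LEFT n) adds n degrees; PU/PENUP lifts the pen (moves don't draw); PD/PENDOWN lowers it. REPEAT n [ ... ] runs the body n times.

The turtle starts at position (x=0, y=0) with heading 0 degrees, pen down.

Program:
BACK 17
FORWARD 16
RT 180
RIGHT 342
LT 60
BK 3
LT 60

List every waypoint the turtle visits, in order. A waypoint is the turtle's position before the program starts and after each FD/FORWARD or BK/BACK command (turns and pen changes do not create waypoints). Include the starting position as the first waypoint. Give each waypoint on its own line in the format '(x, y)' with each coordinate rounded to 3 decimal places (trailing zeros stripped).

Answer: (0, 0)
(-17, 0)
(-1, 0)
(-0.376, 2.934)

Derivation:
Executing turtle program step by step:
Start: pos=(0,0), heading=0, pen down
BK 17: (0,0) -> (-17,0) [heading=0, draw]
FD 16: (-17,0) -> (-1,0) [heading=0, draw]
RT 180: heading 0 -> 180
RT 342: heading 180 -> 198
LT 60: heading 198 -> 258
BK 3: (-1,0) -> (-0.376,2.934) [heading=258, draw]
LT 60: heading 258 -> 318
Final: pos=(-0.376,2.934), heading=318, 3 segment(s) drawn
Waypoints (4 total):
(0, 0)
(-17, 0)
(-1, 0)
(-0.376, 2.934)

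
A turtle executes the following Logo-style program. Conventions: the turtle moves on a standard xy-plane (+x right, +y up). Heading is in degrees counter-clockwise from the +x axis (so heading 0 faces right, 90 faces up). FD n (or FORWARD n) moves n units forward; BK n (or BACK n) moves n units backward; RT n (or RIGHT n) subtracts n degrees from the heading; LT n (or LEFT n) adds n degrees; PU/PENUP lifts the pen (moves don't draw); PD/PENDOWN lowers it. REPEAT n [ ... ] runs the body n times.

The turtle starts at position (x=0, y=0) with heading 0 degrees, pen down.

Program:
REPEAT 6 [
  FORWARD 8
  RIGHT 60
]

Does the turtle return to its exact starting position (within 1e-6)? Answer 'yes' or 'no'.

Executing turtle program step by step:
Start: pos=(0,0), heading=0, pen down
REPEAT 6 [
  -- iteration 1/6 --
  FD 8: (0,0) -> (8,0) [heading=0, draw]
  RT 60: heading 0 -> 300
  -- iteration 2/6 --
  FD 8: (8,0) -> (12,-6.928) [heading=300, draw]
  RT 60: heading 300 -> 240
  -- iteration 3/6 --
  FD 8: (12,-6.928) -> (8,-13.856) [heading=240, draw]
  RT 60: heading 240 -> 180
  -- iteration 4/6 --
  FD 8: (8,-13.856) -> (0,-13.856) [heading=180, draw]
  RT 60: heading 180 -> 120
  -- iteration 5/6 --
  FD 8: (0,-13.856) -> (-4,-6.928) [heading=120, draw]
  RT 60: heading 120 -> 60
  -- iteration 6/6 --
  FD 8: (-4,-6.928) -> (0,0) [heading=60, draw]
  RT 60: heading 60 -> 0
]
Final: pos=(0,0), heading=0, 6 segment(s) drawn

Start position: (0, 0)
Final position: (0, 0)
Distance = 0; < 1e-6 -> CLOSED

Answer: yes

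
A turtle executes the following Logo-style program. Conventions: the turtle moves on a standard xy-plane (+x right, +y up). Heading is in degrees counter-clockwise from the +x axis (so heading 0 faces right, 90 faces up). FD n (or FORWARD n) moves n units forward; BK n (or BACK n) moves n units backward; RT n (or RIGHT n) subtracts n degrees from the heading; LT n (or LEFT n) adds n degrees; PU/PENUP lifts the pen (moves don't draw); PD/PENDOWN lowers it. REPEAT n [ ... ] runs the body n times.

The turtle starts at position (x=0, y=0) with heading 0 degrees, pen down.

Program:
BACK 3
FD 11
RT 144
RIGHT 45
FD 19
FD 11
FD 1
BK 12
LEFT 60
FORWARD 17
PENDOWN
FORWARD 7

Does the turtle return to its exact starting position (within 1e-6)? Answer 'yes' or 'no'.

Executing turtle program step by step:
Start: pos=(0,0), heading=0, pen down
BK 3: (0,0) -> (-3,0) [heading=0, draw]
FD 11: (-3,0) -> (8,0) [heading=0, draw]
RT 144: heading 0 -> 216
RT 45: heading 216 -> 171
FD 19: (8,0) -> (-10.766,2.972) [heading=171, draw]
FD 11: (-10.766,2.972) -> (-21.631,4.693) [heading=171, draw]
FD 1: (-21.631,4.693) -> (-22.618,4.849) [heading=171, draw]
BK 12: (-22.618,4.849) -> (-10.766,2.972) [heading=171, draw]
LT 60: heading 171 -> 231
FD 17: (-10.766,2.972) -> (-21.465,-10.239) [heading=231, draw]
PD: pen down
FD 7: (-21.465,-10.239) -> (-25.87,-15.679) [heading=231, draw]
Final: pos=(-25.87,-15.679), heading=231, 8 segment(s) drawn

Start position: (0, 0)
Final position: (-25.87, -15.679)
Distance = 30.25; >= 1e-6 -> NOT closed

Answer: no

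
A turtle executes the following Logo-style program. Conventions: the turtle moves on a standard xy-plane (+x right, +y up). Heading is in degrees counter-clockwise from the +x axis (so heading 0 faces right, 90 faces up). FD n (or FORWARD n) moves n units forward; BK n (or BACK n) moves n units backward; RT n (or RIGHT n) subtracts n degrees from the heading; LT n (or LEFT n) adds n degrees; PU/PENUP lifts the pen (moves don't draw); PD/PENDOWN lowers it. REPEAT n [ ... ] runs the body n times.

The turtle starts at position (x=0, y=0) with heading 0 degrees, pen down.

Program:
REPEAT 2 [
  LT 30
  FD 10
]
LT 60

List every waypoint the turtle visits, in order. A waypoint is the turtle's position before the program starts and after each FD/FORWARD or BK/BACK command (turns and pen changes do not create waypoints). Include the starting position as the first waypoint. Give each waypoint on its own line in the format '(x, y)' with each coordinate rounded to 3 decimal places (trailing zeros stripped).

Executing turtle program step by step:
Start: pos=(0,0), heading=0, pen down
REPEAT 2 [
  -- iteration 1/2 --
  LT 30: heading 0 -> 30
  FD 10: (0,0) -> (8.66,5) [heading=30, draw]
  -- iteration 2/2 --
  LT 30: heading 30 -> 60
  FD 10: (8.66,5) -> (13.66,13.66) [heading=60, draw]
]
LT 60: heading 60 -> 120
Final: pos=(13.66,13.66), heading=120, 2 segment(s) drawn
Waypoints (3 total):
(0, 0)
(8.66, 5)
(13.66, 13.66)

Answer: (0, 0)
(8.66, 5)
(13.66, 13.66)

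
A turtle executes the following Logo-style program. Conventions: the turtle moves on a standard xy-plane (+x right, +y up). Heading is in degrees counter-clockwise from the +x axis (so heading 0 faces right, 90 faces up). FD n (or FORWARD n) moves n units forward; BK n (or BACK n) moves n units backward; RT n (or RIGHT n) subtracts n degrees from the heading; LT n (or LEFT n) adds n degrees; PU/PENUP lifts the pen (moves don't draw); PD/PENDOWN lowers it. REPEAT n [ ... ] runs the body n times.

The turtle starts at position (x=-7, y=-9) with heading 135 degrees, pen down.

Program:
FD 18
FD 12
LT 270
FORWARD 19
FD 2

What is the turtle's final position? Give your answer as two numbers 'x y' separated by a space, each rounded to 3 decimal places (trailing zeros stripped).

Executing turtle program step by step:
Start: pos=(-7,-9), heading=135, pen down
FD 18: (-7,-9) -> (-19.728,3.728) [heading=135, draw]
FD 12: (-19.728,3.728) -> (-28.213,12.213) [heading=135, draw]
LT 270: heading 135 -> 45
FD 19: (-28.213,12.213) -> (-14.778,25.648) [heading=45, draw]
FD 2: (-14.778,25.648) -> (-13.364,27.062) [heading=45, draw]
Final: pos=(-13.364,27.062), heading=45, 4 segment(s) drawn

Answer: -13.364 27.062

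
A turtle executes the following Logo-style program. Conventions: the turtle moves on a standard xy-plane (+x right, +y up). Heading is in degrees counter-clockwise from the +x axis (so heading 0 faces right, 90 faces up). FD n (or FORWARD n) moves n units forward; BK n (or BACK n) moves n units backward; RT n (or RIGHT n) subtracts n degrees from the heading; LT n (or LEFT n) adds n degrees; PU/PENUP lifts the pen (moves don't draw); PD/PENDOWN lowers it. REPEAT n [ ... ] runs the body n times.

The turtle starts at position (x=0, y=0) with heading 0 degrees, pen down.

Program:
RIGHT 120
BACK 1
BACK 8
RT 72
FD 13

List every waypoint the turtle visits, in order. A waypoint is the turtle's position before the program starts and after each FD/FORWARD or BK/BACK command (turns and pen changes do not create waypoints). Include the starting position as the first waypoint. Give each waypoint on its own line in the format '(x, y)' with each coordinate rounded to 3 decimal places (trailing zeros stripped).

Answer: (0, 0)
(0.5, 0.866)
(4.5, 7.794)
(-8.216, 10.497)

Derivation:
Executing turtle program step by step:
Start: pos=(0,0), heading=0, pen down
RT 120: heading 0 -> 240
BK 1: (0,0) -> (0.5,0.866) [heading=240, draw]
BK 8: (0.5,0.866) -> (4.5,7.794) [heading=240, draw]
RT 72: heading 240 -> 168
FD 13: (4.5,7.794) -> (-8.216,10.497) [heading=168, draw]
Final: pos=(-8.216,10.497), heading=168, 3 segment(s) drawn
Waypoints (4 total):
(0, 0)
(0.5, 0.866)
(4.5, 7.794)
(-8.216, 10.497)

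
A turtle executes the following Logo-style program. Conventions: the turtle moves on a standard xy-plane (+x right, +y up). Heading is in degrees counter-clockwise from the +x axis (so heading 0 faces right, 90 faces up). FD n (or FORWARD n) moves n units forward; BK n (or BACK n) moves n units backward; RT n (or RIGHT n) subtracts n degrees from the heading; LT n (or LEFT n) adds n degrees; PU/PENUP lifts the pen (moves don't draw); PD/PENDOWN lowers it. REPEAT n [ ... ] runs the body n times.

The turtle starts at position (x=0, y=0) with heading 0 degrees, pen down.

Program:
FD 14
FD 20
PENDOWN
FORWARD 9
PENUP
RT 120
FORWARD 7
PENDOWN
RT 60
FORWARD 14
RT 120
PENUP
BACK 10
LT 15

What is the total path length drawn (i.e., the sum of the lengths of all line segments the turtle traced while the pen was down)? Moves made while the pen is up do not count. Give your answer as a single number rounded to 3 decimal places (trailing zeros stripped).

Executing turtle program step by step:
Start: pos=(0,0), heading=0, pen down
FD 14: (0,0) -> (14,0) [heading=0, draw]
FD 20: (14,0) -> (34,0) [heading=0, draw]
PD: pen down
FD 9: (34,0) -> (43,0) [heading=0, draw]
PU: pen up
RT 120: heading 0 -> 240
FD 7: (43,0) -> (39.5,-6.062) [heading=240, move]
PD: pen down
RT 60: heading 240 -> 180
FD 14: (39.5,-6.062) -> (25.5,-6.062) [heading=180, draw]
RT 120: heading 180 -> 60
PU: pen up
BK 10: (25.5,-6.062) -> (20.5,-14.722) [heading=60, move]
LT 15: heading 60 -> 75
Final: pos=(20.5,-14.722), heading=75, 4 segment(s) drawn

Segment lengths:
  seg 1: (0,0) -> (14,0), length = 14
  seg 2: (14,0) -> (34,0), length = 20
  seg 3: (34,0) -> (43,0), length = 9
  seg 4: (39.5,-6.062) -> (25.5,-6.062), length = 14
Total = 57

Answer: 57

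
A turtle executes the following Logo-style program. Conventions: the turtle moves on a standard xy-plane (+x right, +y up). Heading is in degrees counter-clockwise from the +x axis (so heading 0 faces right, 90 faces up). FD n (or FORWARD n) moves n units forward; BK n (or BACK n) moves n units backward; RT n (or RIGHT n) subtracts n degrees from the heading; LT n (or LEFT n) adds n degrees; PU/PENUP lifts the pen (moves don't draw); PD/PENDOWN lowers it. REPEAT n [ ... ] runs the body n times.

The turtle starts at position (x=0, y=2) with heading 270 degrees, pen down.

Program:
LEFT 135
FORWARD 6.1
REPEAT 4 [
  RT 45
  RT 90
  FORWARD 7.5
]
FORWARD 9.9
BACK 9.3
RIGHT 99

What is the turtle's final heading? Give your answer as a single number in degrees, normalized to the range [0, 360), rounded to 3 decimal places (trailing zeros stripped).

Answer: 126

Derivation:
Executing turtle program step by step:
Start: pos=(0,2), heading=270, pen down
LT 135: heading 270 -> 45
FD 6.1: (0,2) -> (4.313,6.313) [heading=45, draw]
REPEAT 4 [
  -- iteration 1/4 --
  RT 45: heading 45 -> 0
  RT 90: heading 0 -> 270
  FD 7.5: (4.313,6.313) -> (4.313,-1.187) [heading=270, draw]
  -- iteration 2/4 --
  RT 45: heading 270 -> 225
  RT 90: heading 225 -> 135
  FD 7.5: (4.313,-1.187) -> (-0.99,4.117) [heading=135, draw]
  -- iteration 3/4 --
  RT 45: heading 135 -> 90
  RT 90: heading 90 -> 0
  FD 7.5: (-0.99,4.117) -> (6.51,4.117) [heading=0, draw]
  -- iteration 4/4 --
  RT 45: heading 0 -> 315
  RT 90: heading 315 -> 225
  FD 7.5: (6.51,4.117) -> (1.207,-1.187) [heading=225, draw]
]
FD 9.9: (1.207,-1.187) -> (-5.794,-8.187) [heading=225, draw]
BK 9.3: (-5.794,-8.187) -> (0.782,-1.611) [heading=225, draw]
RT 99: heading 225 -> 126
Final: pos=(0.782,-1.611), heading=126, 7 segment(s) drawn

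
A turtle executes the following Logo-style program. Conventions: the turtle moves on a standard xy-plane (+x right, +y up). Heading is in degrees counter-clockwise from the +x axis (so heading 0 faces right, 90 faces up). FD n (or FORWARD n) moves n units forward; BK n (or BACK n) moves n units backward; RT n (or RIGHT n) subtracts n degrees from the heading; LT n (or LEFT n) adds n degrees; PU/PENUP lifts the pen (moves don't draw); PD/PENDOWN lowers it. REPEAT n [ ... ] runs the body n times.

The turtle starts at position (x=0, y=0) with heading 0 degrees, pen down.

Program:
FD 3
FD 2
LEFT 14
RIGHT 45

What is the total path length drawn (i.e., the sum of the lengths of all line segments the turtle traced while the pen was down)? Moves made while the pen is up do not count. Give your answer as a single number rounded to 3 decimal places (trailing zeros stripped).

Answer: 5

Derivation:
Executing turtle program step by step:
Start: pos=(0,0), heading=0, pen down
FD 3: (0,0) -> (3,0) [heading=0, draw]
FD 2: (3,0) -> (5,0) [heading=0, draw]
LT 14: heading 0 -> 14
RT 45: heading 14 -> 329
Final: pos=(5,0), heading=329, 2 segment(s) drawn

Segment lengths:
  seg 1: (0,0) -> (3,0), length = 3
  seg 2: (3,0) -> (5,0), length = 2
Total = 5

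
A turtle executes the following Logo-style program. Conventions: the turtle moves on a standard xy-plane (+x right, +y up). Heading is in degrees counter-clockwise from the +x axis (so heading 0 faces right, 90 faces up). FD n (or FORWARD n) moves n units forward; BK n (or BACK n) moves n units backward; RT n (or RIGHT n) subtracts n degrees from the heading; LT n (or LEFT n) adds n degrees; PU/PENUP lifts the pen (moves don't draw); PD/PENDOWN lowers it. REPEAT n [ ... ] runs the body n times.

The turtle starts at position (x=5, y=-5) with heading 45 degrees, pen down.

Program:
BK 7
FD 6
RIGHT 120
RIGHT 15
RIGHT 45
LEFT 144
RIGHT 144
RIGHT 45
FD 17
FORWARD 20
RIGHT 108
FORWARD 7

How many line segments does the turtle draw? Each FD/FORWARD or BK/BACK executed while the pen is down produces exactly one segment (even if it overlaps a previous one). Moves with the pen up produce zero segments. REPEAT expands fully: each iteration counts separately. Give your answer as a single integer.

Executing turtle program step by step:
Start: pos=(5,-5), heading=45, pen down
BK 7: (5,-5) -> (0.05,-9.95) [heading=45, draw]
FD 6: (0.05,-9.95) -> (4.293,-5.707) [heading=45, draw]
RT 120: heading 45 -> 285
RT 15: heading 285 -> 270
RT 45: heading 270 -> 225
LT 144: heading 225 -> 9
RT 144: heading 9 -> 225
RT 45: heading 225 -> 180
FD 17: (4.293,-5.707) -> (-12.707,-5.707) [heading=180, draw]
FD 20: (-12.707,-5.707) -> (-32.707,-5.707) [heading=180, draw]
RT 108: heading 180 -> 72
FD 7: (-32.707,-5.707) -> (-30.544,0.95) [heading=72, draw]
Final: pos=(-30.544,0.95), heading=72, 5 segment(s) drawn
Segments drawn: 5

Answer: 5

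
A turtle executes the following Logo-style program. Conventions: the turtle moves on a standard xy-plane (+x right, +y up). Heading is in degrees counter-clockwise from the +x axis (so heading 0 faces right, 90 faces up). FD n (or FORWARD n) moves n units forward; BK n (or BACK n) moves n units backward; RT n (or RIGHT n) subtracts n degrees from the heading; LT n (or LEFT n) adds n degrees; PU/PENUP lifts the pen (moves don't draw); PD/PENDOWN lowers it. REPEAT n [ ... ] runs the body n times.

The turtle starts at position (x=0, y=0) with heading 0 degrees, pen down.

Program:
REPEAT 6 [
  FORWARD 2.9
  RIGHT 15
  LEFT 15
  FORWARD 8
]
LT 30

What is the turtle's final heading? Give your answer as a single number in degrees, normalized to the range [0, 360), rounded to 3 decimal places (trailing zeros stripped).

Executing turtle program step by step:
Start: pos=(0,0), heading=0, pen down
REPEAT 6 [
  -- iteration 1/6 --
  FD 2.9: (0,0) -> (2.9,0) [heading=0, draw]
  RT 15: heading 0 -> 345
  LT 15: heading 345 -> 0
  FD 8: (2.9,0) -> (10.9,0) [heading=0, draw]
  -- iteration 2/6 --
  FD 2.9: (10.9,0) -> (13.8,0) [heading=0, draw]
  RT 15: heading 0 -> 345
  LT 15: heading 345 -> 0
  FD 8: (13.8,0) -> (21.8,0) [heading=0, draw]
  -- iteration 3/6 --
  FD 2.9: (21.8,0) -> (24.7,0) [heading=0, draw]
  RT 15: heading 0 -> 345
  LT 15: heading 345 -> 0
  FD 8: (24.7,0) -> (32.7,0) [heading=0, draw]
  -- iteration 4/6 --
  FD 2.9: (32.7,0) -> (35.6,0) [heading=0, draw]
  RT 15: heading 0 -> 345
  LT 15: heading 345 -> 0
  FD 8: (35.6,0) -> (43.6,0) [heading=0, draw]
  -- iteration 5/6 --
  FD 2.9: (43.6,0) -> (46.5,0) [heading=0, draw]
  RT 15: heading 0 -> 345
  LT 15: heading 345 -> 0
  FD 8: (46.5,0) -> (54.5,0) [heading=0, draw]
  -- iteration 6/6 --
  FD 2.9: (54.5,0) -> (57.4,0) [heading=0, draw]
  RT 15: heading 0 -> 345
  LT 15: heading 345 -> 0
  FD 8: (57.4,0) -> (65.4,0) [heading=0, draw]
]
LT 30: heading 0 -> 30
Final: pos=(65.4,0), heading=30, 12 segment(s) drawn

Answer: 30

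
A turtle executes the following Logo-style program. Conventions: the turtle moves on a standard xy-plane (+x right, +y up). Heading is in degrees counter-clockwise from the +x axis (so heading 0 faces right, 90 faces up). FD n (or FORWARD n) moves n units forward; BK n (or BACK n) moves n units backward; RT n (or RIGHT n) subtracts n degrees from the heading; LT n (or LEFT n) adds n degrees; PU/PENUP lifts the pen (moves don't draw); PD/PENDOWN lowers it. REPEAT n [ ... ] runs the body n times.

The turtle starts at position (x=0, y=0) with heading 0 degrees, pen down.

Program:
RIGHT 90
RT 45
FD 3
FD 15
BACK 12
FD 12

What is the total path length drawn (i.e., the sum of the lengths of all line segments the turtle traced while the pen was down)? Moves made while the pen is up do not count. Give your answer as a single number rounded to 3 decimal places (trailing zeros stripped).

Executing turtle program step by step:
Start: pos=(0,0), heading=0, pen down
RT 90: heading 0 -> 270
RT 45: heading 270 -> 225
FD 3: (0,0) -> (-2.121,-2.121) [heading=225, draw]
FD 15: (-2.121,-2.121) -> (-12.728,-12.728) [heading=225, draw]
BK 12: (-12.728,-12.728) -> (-4.243,-4.243) [heading=225, draw]
FD 12: (-4.243,-4.243) -> (-12.728,-12.728) [heading=225, draw]
Final: pos=(-12.728,-12.728), heading=225, 4 segment(s) drawn

Segment lengths:
  seg 1: (0,0) -> (-2.121,-2.121), length = 3
  seg 2: (-2.121,-2.121) -> (-12.728,-12.728), length = 15
  seg 3: (-12.728,-12.728) -> (-4.243,-4.243), length = 12
  seg 4: (-4.243,-4.243) -> (-12.728,-12.728), length = 12
Total = 42

Answer: 42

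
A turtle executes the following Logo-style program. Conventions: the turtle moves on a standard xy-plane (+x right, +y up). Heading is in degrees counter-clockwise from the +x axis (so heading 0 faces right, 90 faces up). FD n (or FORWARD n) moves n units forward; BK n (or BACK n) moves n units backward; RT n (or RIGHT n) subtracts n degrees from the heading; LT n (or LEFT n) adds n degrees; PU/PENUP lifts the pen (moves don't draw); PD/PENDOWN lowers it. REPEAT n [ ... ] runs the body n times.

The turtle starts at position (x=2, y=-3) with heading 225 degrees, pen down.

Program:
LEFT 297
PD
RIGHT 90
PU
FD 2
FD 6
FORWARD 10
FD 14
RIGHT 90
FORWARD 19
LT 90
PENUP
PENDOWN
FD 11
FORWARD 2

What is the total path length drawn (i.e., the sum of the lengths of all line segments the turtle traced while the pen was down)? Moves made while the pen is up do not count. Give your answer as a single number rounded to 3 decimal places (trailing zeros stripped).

Answer: 13

Derivation:
Executing turtle program step by step:
Start: pos=(2,-3), heading=225, pen down
LT 297: heading 225 -> 162
PD: pen down
RT 90: heading 162 -> 72
PU: pen up
FD 2: (2,-3) -> (2.618,-1.098) [heading=72, move]
FD 6: (2.618,-1.098) -> (4.472,4.608) [heading=72, move]
FD 10: (4.472,4.608) -> (7.562,14.119) [heading=72, move]
FD 14: (7.562,14.119) -> (11.889,27.434) [heading=72, move]
RT 90: heading 72 -> 342
FD 19: (11.889,27.434) -> (29.959,21.562) [heading=342, move]
LT 90: heading 342 -> 72
PU: pen up
PD: pen down
FD 11: (29.959,21.562) -> (33.358,32.024) [heading=72, draw]
FD 2: (33.358,32.024) -> (33.976,33.926) [heading=72, draw]
Final: pos=(33.976,33.926), heading=72, 2 segment(s) drawn

Segment lengths:
  seg 1: (29.959,21.562) -> (33.358,32.024), length = 11
  seg 2: (33.358,32.024) -> (33.976,33.926), length = 2
Total = 13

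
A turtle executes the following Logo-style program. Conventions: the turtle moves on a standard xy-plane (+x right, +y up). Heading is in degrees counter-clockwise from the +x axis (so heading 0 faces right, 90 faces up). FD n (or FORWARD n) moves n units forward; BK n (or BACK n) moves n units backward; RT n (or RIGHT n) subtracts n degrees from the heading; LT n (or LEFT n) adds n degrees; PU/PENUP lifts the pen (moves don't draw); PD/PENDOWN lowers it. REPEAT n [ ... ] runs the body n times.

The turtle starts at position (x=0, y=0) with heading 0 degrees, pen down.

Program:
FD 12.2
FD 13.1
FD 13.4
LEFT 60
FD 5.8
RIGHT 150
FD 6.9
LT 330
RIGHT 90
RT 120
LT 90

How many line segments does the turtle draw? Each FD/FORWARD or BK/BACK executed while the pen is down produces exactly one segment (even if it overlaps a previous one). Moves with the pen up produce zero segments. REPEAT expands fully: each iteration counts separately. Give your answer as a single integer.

Answer: 5

Derivation:
Executing turtle program step by step:
Start: pos=(0,0), heading=0, pen down
FD 12.2: (0,0) -> (12.2,0) [heading=0, draw]
FD 13.1: (12.2,0) -> (25.3,0) [heading=0, draw]
FD 13.4: (25.3,0) -> (38.7,0) [heading=0, draw]
LT 60: heading 0 -> 60
FD 5.8: (38.7,0) -> (41.6,5.023) [heading=60, draw]
RT 150: heading 60 -> 270
FD 6.9: (41.6,5.023) -> (41.6,-1.877) [heading=270, draw]
LT 330: heading 270 -> 240
RT 90: heading 240 -> 150
RT 120: heading 150 -> 30
LT 90: heading 30 -> 120
Final: pos=(41.6,-1.877), heading=120, 5 segment(s) drawn
Segments drawn: 5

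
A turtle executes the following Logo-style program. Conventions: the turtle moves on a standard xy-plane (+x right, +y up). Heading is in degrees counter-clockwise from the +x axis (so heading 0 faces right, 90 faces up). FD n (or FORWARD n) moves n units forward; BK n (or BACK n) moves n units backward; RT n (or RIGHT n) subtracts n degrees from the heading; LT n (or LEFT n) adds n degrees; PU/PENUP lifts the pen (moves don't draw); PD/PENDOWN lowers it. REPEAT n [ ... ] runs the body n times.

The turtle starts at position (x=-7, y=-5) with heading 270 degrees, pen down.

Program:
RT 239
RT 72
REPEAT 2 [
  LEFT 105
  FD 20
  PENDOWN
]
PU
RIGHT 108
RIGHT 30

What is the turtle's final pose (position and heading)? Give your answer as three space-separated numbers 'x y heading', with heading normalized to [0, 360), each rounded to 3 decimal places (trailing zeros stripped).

Executing turtle program step by step:
Start: pos=(-7,-5), heading=270, pen down
RT 239: heading 270 -> 31
RT 72: heading 31 -> 319
REPEAT 2 [
  -- iteration 1/2 --
  LT 105: heading 319 -> 64
  FD 20: (-7,-5) -> (1.767,12.976) [heading=64, draw]
  PD: pen down
  -- iteration 2/2 --
  LT 105: heading 64 -> 169
  FD 20: (1.767,12.976) -> (-17.865,16.792) [heading=169, draw]
  PD: pen down
]
PU: pen up
RT 108: heading 169 -> 61
RT 30: heading 61 -> 31
Final: pos=(-17.865,16.792), heading=31, 2 segment(s) drawn

Answer: -17.865 16.792 31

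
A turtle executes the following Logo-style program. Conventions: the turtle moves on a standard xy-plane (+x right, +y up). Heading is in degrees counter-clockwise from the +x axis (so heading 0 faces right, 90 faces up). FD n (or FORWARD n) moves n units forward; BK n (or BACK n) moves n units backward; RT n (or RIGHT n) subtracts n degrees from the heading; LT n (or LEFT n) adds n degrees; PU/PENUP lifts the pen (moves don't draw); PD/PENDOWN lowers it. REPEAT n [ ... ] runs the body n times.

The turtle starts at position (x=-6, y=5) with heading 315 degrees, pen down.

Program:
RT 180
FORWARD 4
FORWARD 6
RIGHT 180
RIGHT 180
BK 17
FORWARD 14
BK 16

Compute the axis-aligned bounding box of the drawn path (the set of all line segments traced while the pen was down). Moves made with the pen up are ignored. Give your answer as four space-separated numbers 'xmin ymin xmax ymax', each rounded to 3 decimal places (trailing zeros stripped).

Executing turtle program step by step:
Start: pos=(-6,5), heading=315, pen down
RT 180: heading 315 -> 135
FD 4: (-6,5) -> (-8.828,7.828) [heading=135, draw]
FD 6: (-8.828,7.828) -> (-13.071,12.071) [heading=135, draw]
RT 180: heading 135 -> 315
RT 180: heading 315 -> 135
BK 17: (-13.071,12.071) -> (-1.05,0.05) [heading=135, draw]
FD 14: (-1.05,0.05) -> (-10.95,9.95) [heading=135, draw]
BK 16: (-10.95,9.95) -> (0.364,-1.364) [heading=135, draw]
Final: pos=(0.364,-1.364), heading=135, 5 segment(s) drawn

Segment endpoints: x in {-13.071, -10.95, -8.828, -6, -1.05, 0.364}, y in {-1.364, 0.05, 5, 7.828, 9.95, 12.071}
xmin=-13.071, ymin=-1.364, xmax=0.364, ymax=12.071

Answer: -13.071 -1.364 0.364 12.071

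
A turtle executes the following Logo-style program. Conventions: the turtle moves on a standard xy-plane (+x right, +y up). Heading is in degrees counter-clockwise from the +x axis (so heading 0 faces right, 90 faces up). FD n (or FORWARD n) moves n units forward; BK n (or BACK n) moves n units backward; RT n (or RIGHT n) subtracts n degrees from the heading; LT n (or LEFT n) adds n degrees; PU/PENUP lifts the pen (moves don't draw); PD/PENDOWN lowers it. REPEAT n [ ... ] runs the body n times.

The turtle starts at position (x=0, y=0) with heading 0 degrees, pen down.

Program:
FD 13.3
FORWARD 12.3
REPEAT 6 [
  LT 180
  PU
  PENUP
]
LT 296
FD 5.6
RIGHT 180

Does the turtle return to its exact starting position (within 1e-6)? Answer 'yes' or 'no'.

Answer: no

Derivation:
Executing turtle program step by step:
Start: pos=(0,0), heading=0, pen down
FD 13.3: (0,0) -> (13.3,0) [heading=0, draw]
FD 12.3: (13.3,0) -> (25.6,0) [heading=0, draw]
REPEAT 6 [
  -- iteration 1/6 --
  LT 180: heading 0 -> 180
  PU: pen up
  PU: pen up
  -- iteration 2/6 --
  LT 180: heading 180 -> 0
  PU: pen up
  PU: pen up
  -- iteration 3/6 --
  LT 180: heading 0 -> 180
  PU: pen up
  PU: pen up
  -- iteration 4/6 --
  LT 180: heading 180 -> 0
  PU: pen up
  PU: pen up
  -- iteration 5/6 --
  LT 180: heading 0 -> 180
  PU: pen up
  PU: pen up
  -- iteration 6/6 --
  LT 180: heading 180 -> 0
  PU: pen up
  PU: pen up
]
LT 296: heading 0 -> 296
FD 5.6: (25.6,0) -> (28.055,-5.033) [heading=296, move]
RT 180: heading 296 -> 116
Final: pos=(28.055,-5.033), heading=116, 2 segment(s) drawn

Start position: (0, 0)
Final position: (28.055, -5.033)
Distance = 28.503; >= 1e-6 -> NOT closed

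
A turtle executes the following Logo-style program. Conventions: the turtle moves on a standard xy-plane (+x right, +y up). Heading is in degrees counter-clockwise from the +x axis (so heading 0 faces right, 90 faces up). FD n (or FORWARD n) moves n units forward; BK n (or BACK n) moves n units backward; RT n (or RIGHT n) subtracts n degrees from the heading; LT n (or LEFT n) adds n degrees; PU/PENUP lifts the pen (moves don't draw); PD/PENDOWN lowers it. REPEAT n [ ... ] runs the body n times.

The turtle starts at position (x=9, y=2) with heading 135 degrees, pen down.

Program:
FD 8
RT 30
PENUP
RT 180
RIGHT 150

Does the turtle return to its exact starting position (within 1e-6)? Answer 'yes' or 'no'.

Executing turtle program step by step:
Start: pos=(9,2), heading=135, pen down
FD 8: (9,2) -> (3.343,7.657) [heading=135, draw]
RT 30: heading 135 -> 105
PU: pen up
RT 180: heading 105 -> 285
RT 150: heading 285 -> 135
Final: pos=(3.343,7.657), heading=135, 1 segment(s) drawn

Start position: (9, 2)
Final position: (3.343, 7.657)
Distance = 8; >= 1e-6 -> NOT closed

Answer: no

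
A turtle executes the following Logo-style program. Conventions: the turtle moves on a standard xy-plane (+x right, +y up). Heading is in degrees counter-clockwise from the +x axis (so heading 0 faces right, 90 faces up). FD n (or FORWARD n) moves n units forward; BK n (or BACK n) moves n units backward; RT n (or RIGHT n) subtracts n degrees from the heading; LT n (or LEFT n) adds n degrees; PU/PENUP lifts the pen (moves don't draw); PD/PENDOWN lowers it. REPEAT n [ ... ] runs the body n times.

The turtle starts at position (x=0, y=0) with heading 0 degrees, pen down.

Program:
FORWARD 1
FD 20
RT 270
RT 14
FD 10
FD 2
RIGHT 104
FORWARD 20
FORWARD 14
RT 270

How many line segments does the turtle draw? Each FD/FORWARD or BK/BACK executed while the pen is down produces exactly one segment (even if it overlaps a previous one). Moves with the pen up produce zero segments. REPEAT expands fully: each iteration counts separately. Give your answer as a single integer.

Executing turtle program step by step:
Start: pos=(0,0), heading=0, pen down
FD 1: (0,0) -> (1,0) [heading=0, draw]
FD 20: (1,0) -> (21,0) [heading=0, draw]
RT 270: heading 0 -> 90
RT 14: heading 90 -> 76
FD 10: (21,0) -> (23.419,9.703) [heading=76, draw]
FD 2: (23.419,9.703) -> (23.903,11.644) [heading=76, draw]
RT 104: heading 76 -> 332
FD 20: (23.903,11.644) -> (41.562,2.254) [heading=332, draw]
FD 14: (41.562,2.254) -> (53.923,-4.318) [heading=332, draw]
RT 270: heading 332 -> 62
Final: pos=(53.923,-4.318), heading=62, 6 segment(s) drawn
Segments drawn: 6

Answer: 6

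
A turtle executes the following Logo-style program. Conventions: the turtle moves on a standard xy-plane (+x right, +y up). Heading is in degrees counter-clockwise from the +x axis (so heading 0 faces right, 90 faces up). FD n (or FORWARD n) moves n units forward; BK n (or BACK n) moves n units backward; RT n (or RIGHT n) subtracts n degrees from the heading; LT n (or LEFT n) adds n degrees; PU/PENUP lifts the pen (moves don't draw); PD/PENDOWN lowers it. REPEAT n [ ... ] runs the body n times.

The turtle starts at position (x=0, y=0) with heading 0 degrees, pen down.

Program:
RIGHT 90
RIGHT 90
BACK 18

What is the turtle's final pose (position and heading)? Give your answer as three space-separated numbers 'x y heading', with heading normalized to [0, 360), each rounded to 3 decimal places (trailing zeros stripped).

Executing turtle program step by step:
Start: pos=(0,0), heading=0, pen down
RT 90: heading 0 -> 270
RT 90: heading 270 -> 180
BK 18: (0,0) -> (18,0) [heading=180, draw]
Final: pos=(18,0), heading=180, 1 segment(s) drawn

Answer: 18 0 180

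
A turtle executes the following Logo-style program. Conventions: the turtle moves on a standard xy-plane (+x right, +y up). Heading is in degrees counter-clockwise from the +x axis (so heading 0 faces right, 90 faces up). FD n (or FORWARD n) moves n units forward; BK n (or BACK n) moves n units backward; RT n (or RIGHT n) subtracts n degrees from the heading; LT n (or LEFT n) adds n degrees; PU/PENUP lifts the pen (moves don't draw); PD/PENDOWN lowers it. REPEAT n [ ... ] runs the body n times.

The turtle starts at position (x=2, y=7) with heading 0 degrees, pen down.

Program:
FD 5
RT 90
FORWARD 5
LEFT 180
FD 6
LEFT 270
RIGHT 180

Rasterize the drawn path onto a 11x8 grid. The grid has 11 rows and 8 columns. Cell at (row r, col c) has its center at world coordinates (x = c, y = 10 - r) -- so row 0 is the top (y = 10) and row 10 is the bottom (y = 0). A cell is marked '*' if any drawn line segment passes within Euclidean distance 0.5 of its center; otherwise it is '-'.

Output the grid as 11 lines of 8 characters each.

Segment 0: (2,7) -> (7,7)
Segment 1: (7,7) -> (7,2)
Segment 2: (7,2) -> (7,8)

Answer: --------
--------
-------*
--******
-------*
-------*
-------*
-------*
-------*
--------
--------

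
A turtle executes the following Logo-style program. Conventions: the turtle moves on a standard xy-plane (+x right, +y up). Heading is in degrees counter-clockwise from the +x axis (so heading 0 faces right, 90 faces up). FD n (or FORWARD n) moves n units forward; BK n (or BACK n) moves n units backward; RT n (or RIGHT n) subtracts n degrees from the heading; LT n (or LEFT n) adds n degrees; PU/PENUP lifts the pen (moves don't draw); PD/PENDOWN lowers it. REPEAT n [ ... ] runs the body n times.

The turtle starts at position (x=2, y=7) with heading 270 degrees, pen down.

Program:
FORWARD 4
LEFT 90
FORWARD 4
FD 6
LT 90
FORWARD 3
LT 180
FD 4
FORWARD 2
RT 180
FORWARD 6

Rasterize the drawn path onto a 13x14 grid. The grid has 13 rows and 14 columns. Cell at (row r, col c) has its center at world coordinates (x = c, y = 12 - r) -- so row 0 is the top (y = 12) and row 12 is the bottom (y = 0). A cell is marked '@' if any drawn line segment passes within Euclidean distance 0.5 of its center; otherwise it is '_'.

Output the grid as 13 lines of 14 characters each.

Answer: ______________
______________
______________
______________
______________
__@___________
__@_________@_
__@_________@_
__@_________@_
__@@@@@@@@@@@_
____________@_
____________@_
____________@_

Derivation:
Segment 0: (2,7) -> (2,3)
Segment 1: (2,3) -> (6,3)
Segment 2: (6,3) -> (12,3)
Segment 3: (12,3) -> (12,6)
Segment 4: (12,6) -> (12,2)
Segment 5: (12,2) -> (12,-0)
Segment 6: (12,-0) -> (12,6)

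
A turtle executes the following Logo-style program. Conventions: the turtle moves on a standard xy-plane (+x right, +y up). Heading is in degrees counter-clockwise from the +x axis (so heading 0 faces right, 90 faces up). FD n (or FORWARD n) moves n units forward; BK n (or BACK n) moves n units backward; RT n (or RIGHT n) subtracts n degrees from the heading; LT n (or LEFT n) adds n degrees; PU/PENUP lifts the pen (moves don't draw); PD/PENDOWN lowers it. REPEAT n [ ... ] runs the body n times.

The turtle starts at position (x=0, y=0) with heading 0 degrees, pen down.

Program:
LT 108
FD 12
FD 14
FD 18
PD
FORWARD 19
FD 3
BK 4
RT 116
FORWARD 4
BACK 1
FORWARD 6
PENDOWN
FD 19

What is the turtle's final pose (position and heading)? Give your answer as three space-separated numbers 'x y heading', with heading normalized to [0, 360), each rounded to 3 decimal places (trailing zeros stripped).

Answer: 8.568 55.069 352

Derivation:
Executing turtle program step by step:
Start: pos=(0,0), heading=0, pen down
LT 108: heading 0 -> 108
FD 12: (0,0) -> (-3.708,11.413) [heading=108, draw]
FD 14: (-3.708,11.413) -> (-8.034,24.727) [heading=108, draw]
FD 18: (-8.034,24.727) -> (-13.597,41.846) [heading=108, draw]
PD: pen down
FD 19: (-13.597,41.846) -> (-19.468,59.917) [heading=108, draw]
FD 3: (-19.468,59.917) -> (-20.395,62.77) [heading=108, draw]
BK 4: (-20.395,62.77) -> (-19.159,58.966) [heading=108, draw]
RT 116: heading 108 -> 352
FD 4: (-19.159,58.966) -> (-15.198,58.409) [heading=352, draw]
BK 1: (-15.198,58.409) -> (-16.188,58.548) [heading=352, draw]
FD 6: (-16.188,58.548) -> (-10.247,57.713) [heading=352, draw]
PD: pen down
FD 19: (-10.247,57.713) -> (8.568,55.069) [heading=352, draw]
Final: pos=(8.568,55.069), heading=352, 10 segment(s) drawn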